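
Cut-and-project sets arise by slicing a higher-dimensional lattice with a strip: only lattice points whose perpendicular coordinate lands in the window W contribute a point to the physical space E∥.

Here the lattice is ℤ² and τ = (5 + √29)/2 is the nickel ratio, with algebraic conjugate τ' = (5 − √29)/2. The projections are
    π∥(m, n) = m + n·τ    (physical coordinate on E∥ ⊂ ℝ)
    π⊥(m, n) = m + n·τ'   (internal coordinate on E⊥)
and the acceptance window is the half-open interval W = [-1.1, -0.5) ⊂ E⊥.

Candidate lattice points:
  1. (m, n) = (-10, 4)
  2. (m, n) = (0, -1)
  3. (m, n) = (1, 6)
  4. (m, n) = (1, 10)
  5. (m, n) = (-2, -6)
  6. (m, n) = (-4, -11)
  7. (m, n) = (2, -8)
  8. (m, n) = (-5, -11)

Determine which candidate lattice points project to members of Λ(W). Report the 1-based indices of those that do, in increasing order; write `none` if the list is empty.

4, 5

Compute τ' = (5−√29)/2 = -0.19258, so π⊥(m,n) = m -0.19258·n.
#1 (-10,4): internal coord -10 + (4)·τ' = -10.77033; -10.77033 ∉ [-1.1, -0.5) → out
#2 (0,-1): internal coord 0 + (-1)·τ' = +0.19258; +0.19258 ∉ [-1.1, -0.5) → out
#3 (1,6): internal coord 1 + (6)·τ' = -0.15549; -0.15549 ∉ [-1.1, -0.5) → out
#4 (1,10): internal coord 1 + (10)·τ' = -0.92582; -0.92582 ∈ [-1.1, -0.5) → IN Λ
#5 (-2,-6): internal coord -2 + (-6)·τ' = -0.84451; -0.84451 ∈ [-1.1, -0.5) → IN Λ
#6 (-4,-11): internal coord -4 + (-11)·τ' = -1.88159; -1.88159 ∉ [-1.1, -0.5) → out
#7 (2,-8): internal coord 2 + (-8)·τ' = +3.54066; +3.54066 ∉ [-1.1, -0.5) → out
#8 (-5,-11): internal coord -5 + (-11)·τ' = -2.88159; -2.88159 ∉ [-1.1, -0.5) → out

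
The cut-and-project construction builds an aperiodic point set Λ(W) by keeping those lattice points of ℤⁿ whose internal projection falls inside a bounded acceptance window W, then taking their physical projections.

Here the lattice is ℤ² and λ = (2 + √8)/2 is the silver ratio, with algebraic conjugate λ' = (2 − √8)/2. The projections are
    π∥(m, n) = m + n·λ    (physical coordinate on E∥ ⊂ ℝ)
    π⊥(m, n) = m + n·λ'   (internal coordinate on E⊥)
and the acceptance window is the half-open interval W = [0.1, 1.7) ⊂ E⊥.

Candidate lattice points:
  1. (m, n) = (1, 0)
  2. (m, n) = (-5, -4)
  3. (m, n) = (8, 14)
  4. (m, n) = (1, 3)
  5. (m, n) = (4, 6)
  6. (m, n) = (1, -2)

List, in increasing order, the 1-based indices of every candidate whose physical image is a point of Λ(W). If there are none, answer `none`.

λ' = (2−√8)/2 ≈ -0.41421.
#1 (1,0): internal coord 1 + (0)·λ' = +1.00000; +1.00000 ∈ [0.1, 1.7) → IN Λ
#2 (-5,-4): internal coord -5 + (-4)·λ' = -3.34315; -3.34315 ∉ [0.1, 1.7) → out
#3 (8,14): internal coord 8 + (14)·λ' = +2.20101; +2.20101 ∉ [0.1, 1.7) → out
#4 (1,3): internal coord 1 + (3)·λ' = -0.24264; -0.24264 ∉ [0.1, 1.7) → out
#5 (4,6): internal coord 4 + (6)·λ' = +1.51472; +1.51472 ∈ [0.1, 1.7) → IN Λ
#6 (1,-2): internal coord 1 + (-2)·λ' = +1.82843; +1.82843 ∉ [0.1, 1.7) → out

1, 5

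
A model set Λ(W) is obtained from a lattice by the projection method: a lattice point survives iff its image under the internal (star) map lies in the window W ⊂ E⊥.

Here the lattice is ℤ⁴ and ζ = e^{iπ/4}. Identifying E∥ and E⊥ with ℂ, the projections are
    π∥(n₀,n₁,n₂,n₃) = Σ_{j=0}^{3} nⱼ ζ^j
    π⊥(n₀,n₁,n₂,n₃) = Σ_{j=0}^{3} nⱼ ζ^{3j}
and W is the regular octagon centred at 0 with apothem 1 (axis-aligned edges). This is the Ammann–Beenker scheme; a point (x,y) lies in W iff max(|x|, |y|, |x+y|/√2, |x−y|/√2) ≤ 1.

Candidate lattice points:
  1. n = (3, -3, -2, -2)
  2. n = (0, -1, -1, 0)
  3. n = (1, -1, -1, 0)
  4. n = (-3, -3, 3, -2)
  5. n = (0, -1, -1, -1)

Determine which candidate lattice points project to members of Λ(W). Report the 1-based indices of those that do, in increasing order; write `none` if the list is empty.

2, 5

Internal map: ζ^{3j} for j=0..3 gives (1,0), (−√2/2,√2/2), (0,−1), (√2/2,√2/2).
candidate 1: n = (3, -3, -2, -2) → π⊥ ≈ (+3.70711, -1.53553); max(|x|,|y|,|x±y|/√2) = 3.70711 > 1 ⇒ ∉ W
candidate 2: n = (0, -1, -1, 0) → π⊥ ≈ (+0.70711, +0.29289); max(|x|,|y|,|x±y|/√2) = 0.70711 ≤ 1 ⇒ ∈ W
candidate 3: n = (1, -1, -1, 0) → π⊥ ≈ (+1.70711, +0.29289); max(|x|,|y|,|x±y|/√2) = 1.70711 > 1 ⇒ ∉ W
candidate 4: n = (-3, -3, 3, -2) → π⊥ ≈ (-2.29289, -6.53553); max(|x|,|y|,|x±y|/√2) = 6.53553 > 1 ⇒ ∉ W
candidate 5: n = (0, -1, -1, -1) → π⊥ ≈ (+0.00000, -0.41421); max(|x|,|y|,|x±y|/√2) = 0.41421 ≤ 1 ⇒ ∈ W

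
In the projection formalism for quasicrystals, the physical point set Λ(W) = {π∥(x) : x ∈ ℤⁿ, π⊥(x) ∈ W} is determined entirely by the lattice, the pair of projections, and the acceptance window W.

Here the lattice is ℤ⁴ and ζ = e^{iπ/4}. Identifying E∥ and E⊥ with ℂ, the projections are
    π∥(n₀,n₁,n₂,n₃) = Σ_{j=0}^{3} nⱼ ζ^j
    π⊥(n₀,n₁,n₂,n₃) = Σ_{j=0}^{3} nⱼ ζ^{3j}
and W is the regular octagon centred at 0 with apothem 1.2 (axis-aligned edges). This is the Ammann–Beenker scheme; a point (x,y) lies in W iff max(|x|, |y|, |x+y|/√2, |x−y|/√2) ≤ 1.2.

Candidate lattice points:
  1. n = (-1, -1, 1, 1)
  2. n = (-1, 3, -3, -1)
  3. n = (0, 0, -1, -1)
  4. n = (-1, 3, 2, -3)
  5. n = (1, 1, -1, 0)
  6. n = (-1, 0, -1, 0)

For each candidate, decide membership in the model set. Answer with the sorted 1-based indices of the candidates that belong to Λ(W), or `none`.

With ζ = e^{iπ/4} the internal vectors are ζ^0,ζ^3,ζ^6,ζ^9.
candidate 1: n = (-1, -1, 1, 1) → π⊥ ≈ (+0.4142, -1.0000); max(|x|,|y|,|x±y|/√2) = 1.0000 ≤ 1.2 ⇒ ∈ W
candidate 2: n = (-1, 3, -3, -1) → π⊥ ≈ (-3.8284, +4.4142); max(|x|,|y|,|x±y|/√2) = 5.8284 > 1.2 ⇒ ∉ W
candidate 3: n = (0, 0, -1, -1) → π⊥ ≈ (-0.7071, +0.2929); max(|x|,|y|,|x±y|/√2) = 0.7071 ≤ 1.2 ⇒ ∈ W
candidate 4: n = (-1, 3, 2, -3) → π⊥ ≈ (-5.2426, -2.0000); max(|x|,|y|,|x±y|/√2) = 5.2426 > 1.2 ⇒ ∉ W
candidate 5: n = (1, 1, -1, 0) → π⊥ ≈ (+0.2929, +1.7071); max(|x|,|y|,|x±y|/√2) = 1.7071 > 1.2 ⇒ ∉ W
candidate 6: n = (-1, 0, -1, 0) → π⊥ ≈ (-1.0000, +1.0000); max(|x|,|y|,|x±y|/√2) = 1.4142 > 1.2 ⇒ ∉ W

1, 3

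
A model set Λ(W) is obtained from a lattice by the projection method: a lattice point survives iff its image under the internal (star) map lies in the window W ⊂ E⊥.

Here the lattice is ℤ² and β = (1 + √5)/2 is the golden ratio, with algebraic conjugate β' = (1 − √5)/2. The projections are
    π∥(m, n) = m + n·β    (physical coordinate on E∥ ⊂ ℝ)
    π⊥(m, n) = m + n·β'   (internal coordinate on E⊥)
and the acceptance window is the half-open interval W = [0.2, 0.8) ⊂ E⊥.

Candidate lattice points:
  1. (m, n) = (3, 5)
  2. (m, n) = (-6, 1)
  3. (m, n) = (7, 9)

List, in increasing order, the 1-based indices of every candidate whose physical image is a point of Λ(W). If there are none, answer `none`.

Numerically β ≈ 1.61803 and β' = −1/β ≈ -0.61803.
[1] lift (3,5): star map gives -0.09017; window check 0.2 ≤ -0.09017 < 0.8 is false → out
[2] lift (-6,1): star map gives -6.61803; window check 0.2 ≤ -6.61803 < 0.8 is false → out
[3] lift (7,9): star map gives 1.43769; window check 0.2 ≤ 1.43769 < 0.8 is false → out

none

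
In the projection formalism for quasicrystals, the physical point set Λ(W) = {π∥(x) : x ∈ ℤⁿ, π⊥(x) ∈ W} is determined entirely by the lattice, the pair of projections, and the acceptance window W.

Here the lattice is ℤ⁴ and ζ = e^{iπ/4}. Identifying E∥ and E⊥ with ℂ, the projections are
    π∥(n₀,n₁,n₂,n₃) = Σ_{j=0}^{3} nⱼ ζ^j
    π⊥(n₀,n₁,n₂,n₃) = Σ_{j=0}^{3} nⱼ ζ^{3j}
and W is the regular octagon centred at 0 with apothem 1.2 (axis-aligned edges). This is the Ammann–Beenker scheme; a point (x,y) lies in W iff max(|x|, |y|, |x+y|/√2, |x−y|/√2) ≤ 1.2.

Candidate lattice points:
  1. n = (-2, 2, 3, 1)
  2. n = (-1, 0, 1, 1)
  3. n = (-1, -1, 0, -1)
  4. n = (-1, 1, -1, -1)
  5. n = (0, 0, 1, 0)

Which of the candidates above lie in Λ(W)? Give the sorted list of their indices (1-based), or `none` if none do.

2, 5

With ζ = e^{iπ/4} the internal vectors are ζ^0,ζ^3,ζ^6,ζ^9.
#1 (-2, 2, 3, 1): internal (-2.70711, -0.87868); octagon support 2.70711 vs apothem 1.2 → ∉ W
#2 (-1, 0, 1, 1): internal (-0.29289, -0.29289); octagon support 0.41421 vs apothem 1.2 → ∈ W
#3 (-1, -1, 0, -1): internal (-1.00000, -1.41421); octagon support 1.70711 vs apothem 1.2 → ∉ W
#4 (-1, 1, -1, -1): internal (-2.41421, 1.00000); octagon support 2.41421 vs apothem 1.2 → ∉ W
#5 (0, 0, 1, 0): internal (0.00000, -1.00000); octagon support 1.00000 vs apothem 1.2 → ∈ W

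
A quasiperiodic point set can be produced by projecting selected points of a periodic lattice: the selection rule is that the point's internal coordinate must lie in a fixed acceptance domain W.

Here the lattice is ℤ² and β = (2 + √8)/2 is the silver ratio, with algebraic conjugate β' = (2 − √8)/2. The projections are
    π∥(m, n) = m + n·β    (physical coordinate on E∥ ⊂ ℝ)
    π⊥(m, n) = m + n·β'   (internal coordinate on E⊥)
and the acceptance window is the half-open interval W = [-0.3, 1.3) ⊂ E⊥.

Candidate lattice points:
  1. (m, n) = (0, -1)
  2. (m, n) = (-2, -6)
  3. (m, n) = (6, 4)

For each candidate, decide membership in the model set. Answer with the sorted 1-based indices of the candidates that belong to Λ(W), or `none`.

Numerically β ≈ 2.414214 and β' = −1/β ≈ -0.414214.
[1] lift (0,-1): star map gives 0.414214; window check -0.3 ≤ 0.414214 < 1.3 is true → IN Λ
[2] lift (-2,-6): star map gives 0.485281; window check -0.3 ≤ 0.485281 < 1.3 is true → IN Λ
[3] lift (6,4): star map gives 4.343146; window check -0.3 ≤ 4.343146 < 1.3 is false → out

1, 2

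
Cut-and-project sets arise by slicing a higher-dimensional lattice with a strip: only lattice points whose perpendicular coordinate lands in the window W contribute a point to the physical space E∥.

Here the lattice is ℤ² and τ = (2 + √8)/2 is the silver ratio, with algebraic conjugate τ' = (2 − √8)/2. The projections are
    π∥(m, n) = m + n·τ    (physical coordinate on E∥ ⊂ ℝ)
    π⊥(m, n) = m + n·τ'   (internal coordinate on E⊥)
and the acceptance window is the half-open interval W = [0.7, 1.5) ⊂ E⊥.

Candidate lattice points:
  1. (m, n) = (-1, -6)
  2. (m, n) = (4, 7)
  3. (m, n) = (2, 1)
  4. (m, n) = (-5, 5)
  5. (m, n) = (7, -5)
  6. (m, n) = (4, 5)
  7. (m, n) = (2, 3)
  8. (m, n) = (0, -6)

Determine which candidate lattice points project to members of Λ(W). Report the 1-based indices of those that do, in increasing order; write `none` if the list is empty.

Numerically τ ≈ 2.414214 and τ' = −1/τ ≈ -0.414214.
#1 (-1,-6): internal coord -1 + (-6)·τ' = +1.485281; +1.485281 ∈ [0.7, 1.5) → IN Λ
#2 (4,7): internal coord 4 + (7)·τ' = +1.100505; +1.100505 ∈ [0.7, 1.5) → IN Λ
#3 (2,1): internal coord 2 + (1)·τ' = +1.585786; +1.585786 ∉ [0.7, 1.5) → out
#4 (-5,5): internal coord -5 + (5)·τ' = -7.071068; -7.071068 ∉ [0.7, 1.5) → out
#5 (7,-5): internal coord 7 + (-5)·τ' = +9.071068; +9.071068 ∉ [0.7, 1.5) → out
#6 (4,5): internal coord 4 + (5)·τ' = +1.928932; +1.928932 ∉ [0.7, 1.5) → out
#7 (2,3): internal coord 2 + (3)·τ' = +0.757359; +0.757359 ∈ [0.7, 1.5) → IN Λ
#8 (0,-6): internal coord 0 + (-6)·τ' = +2.485281; +2.485281 ∉ [0.7, 1.5) → out

1, 2, 7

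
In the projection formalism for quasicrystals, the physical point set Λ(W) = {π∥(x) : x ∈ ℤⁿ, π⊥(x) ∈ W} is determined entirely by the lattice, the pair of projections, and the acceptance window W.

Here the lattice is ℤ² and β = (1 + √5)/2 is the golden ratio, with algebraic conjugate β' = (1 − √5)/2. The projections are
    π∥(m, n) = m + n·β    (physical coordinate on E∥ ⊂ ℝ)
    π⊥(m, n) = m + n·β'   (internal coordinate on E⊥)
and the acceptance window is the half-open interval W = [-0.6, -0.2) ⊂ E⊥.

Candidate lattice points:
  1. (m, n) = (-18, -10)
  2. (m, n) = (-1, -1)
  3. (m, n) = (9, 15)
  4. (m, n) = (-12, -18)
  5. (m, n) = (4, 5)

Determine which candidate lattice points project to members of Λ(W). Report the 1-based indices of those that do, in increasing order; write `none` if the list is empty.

β' = (1−√5)/2 ≈ -0.6180.
candidate 1: (m,n)=(-18,-10) → π∥ = -18-10·β ≈ -34.1803, π⊥ = -18-10·β' ≈ -11.8197 ∉ [-0.6, -0.2) ⇒ out
candidate 2: (m,n)=(-1,-1) → π∥ = -1-1·β ≈ -2.6180, π⊥ = -1-1·β' ≈ -0.3820 ∈ [-0.6, -0.2) ⇒ IN Λ
candidate 3: (m,n)=(9,15) → π∥ = 9+15·β ≈ 33.2705, π⊥ = 9+15·β' ≈ -0.2705 ∈ [-0.6, -0.2) ⇒ IN Λ
candidate 4: (m,n)=(-12,-18) → π∥ = -12-18·β ≈ -41.1246, π⊥ = -12-18·β' ≈ -0.8754 ∉ [-0.6, -0.2) ⇒ out
candidate 5: (m,n)=(4,5) → π∥ = 4+5·β ≈ 12.0902, π⊥ = 4+5·β' ≈ 0.9098 ∉ [-0.6, -0.2) ⇒ out

2, 3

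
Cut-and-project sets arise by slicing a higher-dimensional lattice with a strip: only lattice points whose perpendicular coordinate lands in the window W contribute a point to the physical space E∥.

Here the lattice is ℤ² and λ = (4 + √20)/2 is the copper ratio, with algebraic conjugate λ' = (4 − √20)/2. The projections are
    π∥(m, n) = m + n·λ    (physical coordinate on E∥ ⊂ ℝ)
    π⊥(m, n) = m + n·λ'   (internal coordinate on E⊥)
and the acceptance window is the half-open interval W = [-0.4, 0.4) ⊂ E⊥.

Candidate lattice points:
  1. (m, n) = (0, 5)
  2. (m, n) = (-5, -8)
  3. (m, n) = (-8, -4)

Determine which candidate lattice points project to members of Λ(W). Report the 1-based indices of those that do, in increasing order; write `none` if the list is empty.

Numerically λ ≈ 4.23607 and λ' = −1/λ ≈ -0.23607.
[1] lift (0,5): star map gives -1.18034; window check -0.4 ≤ -1.18034 < 0.4 is false → out
[2] lift (-5,-8): star map gives -3.11146; window check -0.4 ≤ -3.11146 < 0.4 is false → out
[3] lift (-8,-4): star map gives -7.05573; window check -0.4 ≤ -7.05573 < 0.4 is false → out

none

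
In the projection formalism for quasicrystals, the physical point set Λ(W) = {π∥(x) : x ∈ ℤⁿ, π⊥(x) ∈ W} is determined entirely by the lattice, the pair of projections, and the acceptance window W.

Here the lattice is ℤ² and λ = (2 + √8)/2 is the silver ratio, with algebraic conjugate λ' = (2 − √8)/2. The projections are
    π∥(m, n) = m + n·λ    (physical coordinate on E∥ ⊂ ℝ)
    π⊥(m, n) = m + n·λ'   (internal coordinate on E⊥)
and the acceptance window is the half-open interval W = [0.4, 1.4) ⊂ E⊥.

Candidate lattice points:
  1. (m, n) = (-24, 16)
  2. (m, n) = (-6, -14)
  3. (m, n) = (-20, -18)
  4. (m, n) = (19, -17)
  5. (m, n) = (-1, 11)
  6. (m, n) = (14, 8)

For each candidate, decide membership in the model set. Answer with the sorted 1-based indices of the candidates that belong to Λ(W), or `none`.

Numerically λ ≈ 2.41421 and λ' = −1/λ ≈ -0.41421.
[1] lift (-24,16): star map gives -30.62742; window check 0.4 ≤ -30.62742 < 1.4 is false → out
[2] lift (-6,-14): star map gives -0.20101; window check 0.4 ≤ -0.20101 < 1.4 is false → out
[3] lift (-20,-18): star map gives -12.54416; window check 0.4 ≤ -12.54416 < 1.4 is false → out
[4] lift (19,-17): star map gives 26.04163; window check 0.4 ≤ 26.04163 < 1.4 is false → out
[5] lift (-1,11): star map gives -5.55635; window check 0.4 ≤ -5.55635 < 1.4 is false → out
[6] lift (14,8): star map gives 10.68629; window check 0.4 ≤ 10.68629 < 1.4 is false → out

none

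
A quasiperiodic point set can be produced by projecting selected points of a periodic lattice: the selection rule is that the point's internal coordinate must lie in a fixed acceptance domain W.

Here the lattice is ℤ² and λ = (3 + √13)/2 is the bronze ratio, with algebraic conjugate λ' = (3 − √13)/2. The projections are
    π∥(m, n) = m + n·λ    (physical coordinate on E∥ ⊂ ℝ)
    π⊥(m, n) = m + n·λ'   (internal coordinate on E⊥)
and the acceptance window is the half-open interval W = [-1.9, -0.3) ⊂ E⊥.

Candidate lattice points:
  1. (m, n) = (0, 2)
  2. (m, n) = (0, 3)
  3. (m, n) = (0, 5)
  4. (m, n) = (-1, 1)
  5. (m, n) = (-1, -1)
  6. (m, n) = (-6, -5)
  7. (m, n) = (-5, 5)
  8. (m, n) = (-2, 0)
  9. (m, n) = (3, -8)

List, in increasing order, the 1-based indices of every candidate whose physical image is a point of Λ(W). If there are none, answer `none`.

1, 2, 3, 4, 5

λ' = (3−√13)/2 ≈ -0.3028.
candidate 1: (m,n)=(0,2) → π∥ = 0+2·λ ≈ 6.6056, π⊥ = 0+2·λ' ≈ -0.6056 ∈ [-1.9, -0.3) ⇒ IN Λ
candidate 2: (m,n)=(0,3) → π∥ = 0+3·λ ≈ 9.9083, π⊥ = 0+3·λ' ≈ -0.9083 ∈ [-1.9, -0.3) ⇒ IN Λ
candidate 3: (m,n)=(0,5) → π∥ = 0+5·λ ≈ 16.5139, π⊥ = 0+5·λ' ≈ -1.5139 ∈ [-1.9, -0.3) ⇒ IN Λ
candidate 4: (m,n)=(-1,1) → π∥ = -1+1·λ ≈ 2.3028, π⊥ = -1+1·λ' ≈ -1.3028 ∈ [-1.9, -0.3) ⇒ IN Λ
candidate 5: (m,n)=(-1,-1) → π∥ = -1-1·λ ≈ -4.3028, π⊥ = -1-1·λ' ≈ -0.6972 ∈ [-1.9, -0.3) ⇒ IN Λ
candidate 6: (m,n)=(-6,-5) → π∥ = -6-5·λ ≈ -22.5139, π⊥ = -6-5·λ' ≈ -4.4861 ∉ [-1.9, -0.3) ⇒ out
candidate 7: (m,n)=(-5,5) → π∥ = -5+5·λ ≈ 11.5139, π⊥ = -5+5·λ' ≈ -6.5139 ∉ [-1.9, -0.3) ⇒ out
candidate 8: (m,n)=(-2,0) → π∥ = -2+0·λ ≈ -2.0000, π⊥ = -2+0·λ' ≈ -2.0000 ∉ [-1.9, -0.3) ⇒ out
candidate 9: (m,n)=(3,-8) → π∥ = 3-8·λ ≈ -23.4222, π⊥ = 3-8·λ' ≈ 5.4222 ∉ [-1.9, -0.3) ⇒ out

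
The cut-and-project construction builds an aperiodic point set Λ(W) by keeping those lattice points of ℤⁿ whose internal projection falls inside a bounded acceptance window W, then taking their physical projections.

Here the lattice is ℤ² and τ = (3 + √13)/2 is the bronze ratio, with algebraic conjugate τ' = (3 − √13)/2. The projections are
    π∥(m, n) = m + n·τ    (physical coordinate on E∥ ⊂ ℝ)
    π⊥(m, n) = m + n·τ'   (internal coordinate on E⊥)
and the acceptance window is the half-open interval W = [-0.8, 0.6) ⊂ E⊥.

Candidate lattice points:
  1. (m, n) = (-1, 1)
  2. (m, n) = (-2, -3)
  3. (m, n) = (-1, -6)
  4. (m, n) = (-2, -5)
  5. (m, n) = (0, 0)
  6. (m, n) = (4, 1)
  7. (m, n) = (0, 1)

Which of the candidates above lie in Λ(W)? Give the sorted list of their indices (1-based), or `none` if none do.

Numerically τ ≈ 3.302776 and τ' = −1/τ ≈ -0.302776.
candidate 1: (m,n)=(-1,1) → π∥ = -1+1·τ ≈ 2.302776, π⊥ = -1+1·τ' ≈ -1.302776 ∉ [-0.8, 0.6) ⇒ out
candidate 2: (m,n)=(-2,-3) → π∥ = -2-3·τ ≈ -11.908327, π⊥ = -2-3·τ' ≈ -1.091673 ∉ [-0.8, 0.6) ⇒ out
candidate 3: (m,n)=(-1,-6) → π∥ = -1-6·τ ≈ -20.816654, π⊥ = -1-6·τ' ≈ 0.816654 ∉ [-0.8, 0.6) ⇒ out
candidate 4: (m,n)=(-2,-5) → π∥ = -2-5·τ ≈ -18.513878, π⊥ = -2-5·τ' ≈ -0.486122 ∈ [-0.8, 0.6) ⇒ IN Λ
candidate 5: (m,n)=(0,0) → π∥ = 0+0·τ ≈ 0.000000, π⊥ = 0+0·τ' ≈ 0.000000 ∈ [-0.8, 0.6) ⇒ IN Λ
candidate 6: (m,n)=(4,1) → π∥ = 4+1·τ ≈ 7.302776, π⊥ = 4+1·τ' ≈ 3.697224 ∉ [-0.8, 0.6) ⇒ out
candidate 7: (m,n)=(0,1) → π∥ = 0+1·τ ≈ 3.302776, π⊥ = 0+1·τ' ≈ -0.302776 ∈ [-0.8, 0.6) ⇒ IN Λ

4, 5, 7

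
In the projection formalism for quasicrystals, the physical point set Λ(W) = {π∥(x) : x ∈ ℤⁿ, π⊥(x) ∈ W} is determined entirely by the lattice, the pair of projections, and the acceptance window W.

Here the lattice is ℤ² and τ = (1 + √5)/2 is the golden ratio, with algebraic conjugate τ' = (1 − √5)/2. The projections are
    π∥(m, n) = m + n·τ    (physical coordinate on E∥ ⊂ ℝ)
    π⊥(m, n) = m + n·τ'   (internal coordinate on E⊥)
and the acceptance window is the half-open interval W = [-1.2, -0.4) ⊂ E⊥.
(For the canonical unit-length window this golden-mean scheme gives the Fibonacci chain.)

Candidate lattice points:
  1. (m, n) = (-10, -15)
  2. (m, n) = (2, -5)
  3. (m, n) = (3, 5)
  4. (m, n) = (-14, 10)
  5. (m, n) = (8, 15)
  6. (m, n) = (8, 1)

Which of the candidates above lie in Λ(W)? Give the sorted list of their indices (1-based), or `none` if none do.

τ' = (1−√5)/2 ≈ -0.618034.
candidate 1: (m,n)=(-10,-15) → π∥ = -10-15·τ ≈ -34.270510, π⊥ = -10-15·τ' ≈ -0.729490 ∈ [-1.2, -0.4) ⇒ IN Λ
candidate 2: (m,n)=(2,-5) → π∥ = 2-5·τ ≈ -6.090170, π⊥ = 2-5·τ' ≈ 5.090170 ∉ [-1.2, -0.4) ⇒ out
candidate 3: (m,n)=(3,5) → π∥ = 3+5·τ ≈ 11.090170, π⊥ = 3+5·τ' ≈ -0.090170 ∉ [-1.2, -0.4) ⇒ out
candidate 4: (m,n)=(-14,10) → π∥ = -14+10·τ ≈ 2.180340, π⊥ = -14+10·τ' ≈ -20.180340 ∉ [-1.2, -0.4) ⇒ out
candidate 5: (m,n)=(8,15) → π∥ = 8+15·τ ≈ 32.270510, π⊥ = 8+15·τ' ≈ -1.270510 ∉ [-1.2, -0.4) ⇒ out
candidate 6: (m,n)=(8,1) → π∥ = 8+1·τ ≈ 9.618034, π⊥ = 8+1·τ' ≈ 7.381966 ∉ [-1.2, -0.4) ⇒ out

1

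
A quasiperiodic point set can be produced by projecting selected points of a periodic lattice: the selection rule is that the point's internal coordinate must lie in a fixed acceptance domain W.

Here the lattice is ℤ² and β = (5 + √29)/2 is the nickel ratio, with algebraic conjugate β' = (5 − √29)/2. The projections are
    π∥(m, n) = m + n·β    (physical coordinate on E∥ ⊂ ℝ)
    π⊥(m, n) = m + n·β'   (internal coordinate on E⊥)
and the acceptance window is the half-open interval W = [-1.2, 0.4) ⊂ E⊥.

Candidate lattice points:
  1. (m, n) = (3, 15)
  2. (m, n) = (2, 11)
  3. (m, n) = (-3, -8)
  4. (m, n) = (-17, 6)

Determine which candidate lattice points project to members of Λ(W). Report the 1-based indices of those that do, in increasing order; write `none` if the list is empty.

1, 2

β' = (5−√29)/2 ≈ -0.192582.
#1 (3,15): internal coord 3 + (15)·β' = +0.111264; +0.111264 ∈ [-1.2, 0.4) → IN Λ
#2 (2,11): internal coord 2 + (11)·β' = -0.118406; -0.118406 ∈ [-1.2, 0.4) → IN Λ
#3 (-3,-8): internal coord -3 + (-8)·β' = -1.459341; -1.459341 ∉ [-1.2, 0.4) → out
#4 (-17,6): internal coord -17 + (6)·β' = -18.155494; -18.155494 ∉ [-1.2, 0.4) → out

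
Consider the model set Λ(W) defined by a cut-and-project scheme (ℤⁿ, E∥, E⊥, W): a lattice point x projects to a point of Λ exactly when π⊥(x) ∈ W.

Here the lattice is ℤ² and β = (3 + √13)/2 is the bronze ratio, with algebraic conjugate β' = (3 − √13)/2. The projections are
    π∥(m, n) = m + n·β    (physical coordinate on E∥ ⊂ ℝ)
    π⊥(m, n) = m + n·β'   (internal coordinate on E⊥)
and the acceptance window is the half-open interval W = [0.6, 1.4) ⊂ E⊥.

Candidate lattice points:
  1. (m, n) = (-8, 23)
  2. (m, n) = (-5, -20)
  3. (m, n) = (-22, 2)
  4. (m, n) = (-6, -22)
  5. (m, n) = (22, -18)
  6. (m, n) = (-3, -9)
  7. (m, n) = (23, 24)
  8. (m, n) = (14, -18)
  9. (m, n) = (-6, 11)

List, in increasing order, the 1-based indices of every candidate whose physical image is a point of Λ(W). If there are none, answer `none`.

Compute β' = (3−√13)/2 = -0.302776, so π⊥(m,n) = m -0.302776·n.
[1] lift (-8,23): star map gives -14.963840; window check 0.6 ≤ -14.963840 < 1.4 is false → out
[2] lift (-5,-20): star map gives 1.055513; window check 0.6 ≤ 1.055513 < 1.4 is true → IN Λ
[3] lift (-22,2): star map gives -22.605551; window check 0.6 ≤ -22.605551 < 1.4 is false → out
[4] lift (-6,-22): star map gives 0.661064; window check 0.6 ≤ 0.661064 < 1.4 is true → IN Λ
[5] lift (22,-18): star map gives 27.449961; window check 0.6 ≤ 27.449961 < 1.4 is false → out
[6] lift (-3,-9): star map gives -0.275019; window check 0.6 ≤ -0.275019 < 1.4 is false → out
[7] lift (23,24): star map gives 15.733385; window check 0.6 ≤ 15.733385 < 1.4 is false → out
[8] lift (14,-18): star map gives 19.449961; window check 0.6 ≤ 19.449961 < 1.4 is false → out
[9] lift (-6,11): star map gives -9.330532; window check 0.6 ≤ -9.330532 < 1.4 is false → out

2, 4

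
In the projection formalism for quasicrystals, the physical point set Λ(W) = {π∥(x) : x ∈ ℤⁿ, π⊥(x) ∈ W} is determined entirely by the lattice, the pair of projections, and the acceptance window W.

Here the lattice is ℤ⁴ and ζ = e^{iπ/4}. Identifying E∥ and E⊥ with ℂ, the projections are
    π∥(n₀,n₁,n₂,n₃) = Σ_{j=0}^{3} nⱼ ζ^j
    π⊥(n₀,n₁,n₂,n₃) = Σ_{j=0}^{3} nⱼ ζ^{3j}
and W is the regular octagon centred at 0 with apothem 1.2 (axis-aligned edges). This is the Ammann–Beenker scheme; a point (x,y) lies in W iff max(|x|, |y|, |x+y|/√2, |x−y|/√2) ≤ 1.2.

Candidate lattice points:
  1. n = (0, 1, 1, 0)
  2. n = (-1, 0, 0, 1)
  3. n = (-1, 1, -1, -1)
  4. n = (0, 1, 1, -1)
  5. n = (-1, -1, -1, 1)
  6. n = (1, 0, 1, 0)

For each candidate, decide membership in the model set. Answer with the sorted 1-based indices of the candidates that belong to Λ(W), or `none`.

Internal map: ζ^{3j} for j=0..3 gives (1,0), (−√2/2,√2/2), (0,−1), (√2/2,√2/2).
candidate 1: n = (0, 1, 1, 0) → π⊥ ≈ (-0.7071, -0.2929); max(|x|,|y|,|x±y|/√2) = 0.7071 ≤ 1.2 ⇒ ∈ W
candidate 2: n = (-1, 0, 0, 1) → π⊥ ≈ (-0.2929, +0.7071); max(|x|,|y|,|x±y|/√2) = 0.7071 ≤ 1.2 ⇒ ∈ W
candidate 3: n = (-1, 1, -1, -1) → π⊥ ≈ (-2.4142, +1.0000); max(|x|,|y|,|x±y|/√2) = 2.4142 > 1.2 ⇒ ∉ W
candidate 4: n = (0, 1, 1, -1) → π⊥ ≈ (-1.4142, -1.0000); max(|x|,|y|,|x±y|/√2) = 1.7071 > 1.2 ⇒ ∉ W
candidate 5: n = (-1, -1, -1, 1) → π⊥ ≈ (+0.4142, +1.0000); max(|x|,|y|,|x±y|/√2) = 1.0000 ≤ 1.2 ⇒ ∈ W
candidate 6: n = (1, 0, 1, 0) → π⊥ ≈ (+1.0000, -1.0000); max(|x|,|y|,|x±y|/√2) = 1.4142 > 1.2 ⇒ ∉ W

1, 2, 5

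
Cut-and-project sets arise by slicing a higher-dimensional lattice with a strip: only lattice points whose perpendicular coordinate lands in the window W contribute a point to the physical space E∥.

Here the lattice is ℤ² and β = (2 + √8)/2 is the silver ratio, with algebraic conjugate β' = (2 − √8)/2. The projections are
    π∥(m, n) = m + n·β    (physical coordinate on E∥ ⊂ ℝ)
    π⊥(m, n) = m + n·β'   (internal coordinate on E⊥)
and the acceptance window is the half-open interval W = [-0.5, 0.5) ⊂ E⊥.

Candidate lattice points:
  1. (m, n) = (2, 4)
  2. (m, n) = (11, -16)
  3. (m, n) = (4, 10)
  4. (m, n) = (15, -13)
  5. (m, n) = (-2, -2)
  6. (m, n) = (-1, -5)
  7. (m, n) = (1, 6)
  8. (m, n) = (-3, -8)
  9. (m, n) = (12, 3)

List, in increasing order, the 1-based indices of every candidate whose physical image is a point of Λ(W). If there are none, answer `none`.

Compute β' = (2−√8)/2 = -0.41421, so π⊥(m,n) = m -0.41421·n.
#1 (2,4): internal coord 2 + (4)·β' = +0.34315; +0.34315 ∈ [-0.5, 0.5) → IN Λ
#2 (11,-16): internal coord 11 + (-16)·β' = +17.62742; +17.62742 ∉ [-0.5, 0.5) → out
#3 (4,10): internal coord 4 + (10)·β' = -0.14214; -0.14214 ∈ [-0.5, 0.5) → IN Λ
#4 (15,-13): internal coord 15 + (-13)·β' = +20.38478; +20.38478 ∉ [-0.5, 0.5) → out
#5 (-2,-2): internal coord -2 + (-2)·β' = -1.17157; -1.17157 ∉ [-0.5, 0.5) → out
#6 (-1,-5): internal coord -1 + (-5)·β' = +1.07107; +1.07107 ∉ [-0.5, 0.5) → out
#7 (1,6): internal coord 1 + (6)·β' = -1.48528; -1.48528 ∉ [-0.5, 0.5) → out
#8 (-3,-8): internal coord -3 + (-8)·β' = +0.31371; +0.31371 ∈ [-0.5, 0.5) → IN Λ
#9 (12,3): internal coord 12 + (3)·β' = +10.75736; +10.75736 ∉ [-0.5, 0.5) → out

1, 3, 8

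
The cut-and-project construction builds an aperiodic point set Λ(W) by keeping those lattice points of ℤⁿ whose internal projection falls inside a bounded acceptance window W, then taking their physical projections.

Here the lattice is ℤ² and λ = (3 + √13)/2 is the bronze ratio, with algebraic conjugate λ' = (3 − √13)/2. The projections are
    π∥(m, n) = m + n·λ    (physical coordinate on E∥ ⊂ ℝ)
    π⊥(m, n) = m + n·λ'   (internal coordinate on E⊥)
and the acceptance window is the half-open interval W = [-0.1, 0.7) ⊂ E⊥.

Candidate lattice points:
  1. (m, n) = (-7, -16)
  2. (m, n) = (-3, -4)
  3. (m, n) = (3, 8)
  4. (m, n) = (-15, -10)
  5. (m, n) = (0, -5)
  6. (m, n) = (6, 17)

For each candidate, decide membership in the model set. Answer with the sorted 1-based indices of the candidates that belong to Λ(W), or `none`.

λ' = (3−√13)/2 ≈ -0.302776.
[1] lift (-7,-16): star map gives -2.155590; window check -0.1 ≤ -2.155590 < 0.7 is false → out
[2] lift (-3,-4): star map gives -1.788897; window check -0.1 ≤ -1.788897 < 0.7 is false → out
[3] lift (3,8): star map gives 0.577795; window check -0.1 ≤ 0.577795 < 0.7 is true → IN Λ
[4] lift (-15,-10): star map gives -11.972244; window check -0.1 ≤ -11.972244 < 0.7 is false → out
[5] lift (0,-5): star map gives 1.513878; window check -0.1 ≤ 1.513878 < 0.7 is false → out
[6] lift (6,17): star map gives 0.852814; window check -0.1 ≤ 0.852814 < 0.7 is false → out

3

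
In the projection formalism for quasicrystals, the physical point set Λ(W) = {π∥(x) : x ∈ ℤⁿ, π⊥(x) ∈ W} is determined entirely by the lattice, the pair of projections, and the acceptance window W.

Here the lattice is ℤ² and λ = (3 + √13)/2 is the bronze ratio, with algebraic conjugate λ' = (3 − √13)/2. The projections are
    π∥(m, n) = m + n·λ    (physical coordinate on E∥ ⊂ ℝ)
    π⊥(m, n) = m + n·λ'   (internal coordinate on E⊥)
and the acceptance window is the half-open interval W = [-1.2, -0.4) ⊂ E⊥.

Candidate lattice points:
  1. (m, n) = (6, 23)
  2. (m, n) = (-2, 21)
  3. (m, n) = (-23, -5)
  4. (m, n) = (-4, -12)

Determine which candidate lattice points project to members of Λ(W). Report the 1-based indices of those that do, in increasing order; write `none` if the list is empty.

Numerically λ ≈ 3.302776 and λ' = −1/λ ≈ -0.302776.
[1] lift (6,23): star map gives -0.963840; window check -1.2 ≤ -0.963840 < -0.4 is true → IN Λ
[2] lift (-2,21): star map gives -8.358288; window check -1.2 ≤ -8.358288 < -0.4 is false → out
[3] lift (-23,-5): star map gives -21.486122; window check -1.2 ≤ -21.486122 < -0.4 is false → out
[4] lift (-4,-12): star map gives -0.366692; window check -1.2 ≤ -0.366692 < -0.4 is false → out

1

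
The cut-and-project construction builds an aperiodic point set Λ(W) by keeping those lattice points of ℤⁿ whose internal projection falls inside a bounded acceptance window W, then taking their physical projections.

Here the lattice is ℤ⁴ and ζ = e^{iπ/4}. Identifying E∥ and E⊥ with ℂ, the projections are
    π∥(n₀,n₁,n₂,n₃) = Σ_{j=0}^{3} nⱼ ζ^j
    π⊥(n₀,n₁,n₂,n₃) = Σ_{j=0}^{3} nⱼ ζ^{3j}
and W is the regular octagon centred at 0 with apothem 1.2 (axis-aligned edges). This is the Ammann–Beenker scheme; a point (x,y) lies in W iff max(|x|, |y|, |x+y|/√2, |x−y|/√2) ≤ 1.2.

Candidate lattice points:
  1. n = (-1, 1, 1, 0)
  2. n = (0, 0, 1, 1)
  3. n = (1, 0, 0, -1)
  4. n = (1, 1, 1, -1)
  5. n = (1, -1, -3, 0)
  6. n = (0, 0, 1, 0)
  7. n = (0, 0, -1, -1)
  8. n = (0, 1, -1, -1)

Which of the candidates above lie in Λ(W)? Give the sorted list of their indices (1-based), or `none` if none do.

2, 3, 4, 6, 7

π⊥(n) = n₀ + n₁ζ³ + n₂ζ⁶ + n₃ζ⁹ where ζ = e^{iπ/4}.
candidate 1: n = (-1, 1, 1, 0) → π⊥ ≈ (-1.707107, -0.292893); max(|x|,|y|,|x±y|/√2) = 1.707107 > 1.2 ⇒ ∉ W
candidate 2: n = (0, 0, 1, 1) → π⊥ ≈ (+0.707107, -0.292893); max(|x|,|y|,|x±y|/√2) = 0.707107 ≤ 1.2 ⇒ ∈ W
candidate 3: n = (1, 0, 0, -1) → π⊥ ≈ (+0.292893, -0.707107); max(|x|,|y|,|x±y|/√2) = 0.707107 ≤ 1.2 ⇒ ∈ W
candidate 4: n = (1, 1, 1, -1) → π⊥ ≈ (-0.414214, -1.000000); max(|x|,|y|,|x±y|/√2) = 1.000000 ≤ 1.2 ⇒ ∈ W
candidate 5: n = (1, -1, -3, 0) → π⊥ ≈ (+1.707107, +2.292893); max(|x|,|y|,|x±y|/√2) = 2.828427 > 1.2 ⇒ ∉ W
candidate 6: n = (0, 0, 1, 0) → π⊥ ≈ (+0.000000, -1.000000); max(|x|,|y|,|x±y|/√2) = 1.000000 ≤ 1.2 ⇒ ∈ W
candidate 7: n = (0, 0, -1, -1) → π⊥ ≈ (-0.707107, +0.292893); max(|x|,|y|,|x±y|/√2) = 0.707107 ≤ 1.2 ⇒ ∈ W
candidate 8: n = (0, 1, -1, -1) → π⊥ ≈ (-1.414214, +1.000000); max(|x|,|y|,|x±y|/√2) = 1.707107 > 1.2 ⇒ ∉ W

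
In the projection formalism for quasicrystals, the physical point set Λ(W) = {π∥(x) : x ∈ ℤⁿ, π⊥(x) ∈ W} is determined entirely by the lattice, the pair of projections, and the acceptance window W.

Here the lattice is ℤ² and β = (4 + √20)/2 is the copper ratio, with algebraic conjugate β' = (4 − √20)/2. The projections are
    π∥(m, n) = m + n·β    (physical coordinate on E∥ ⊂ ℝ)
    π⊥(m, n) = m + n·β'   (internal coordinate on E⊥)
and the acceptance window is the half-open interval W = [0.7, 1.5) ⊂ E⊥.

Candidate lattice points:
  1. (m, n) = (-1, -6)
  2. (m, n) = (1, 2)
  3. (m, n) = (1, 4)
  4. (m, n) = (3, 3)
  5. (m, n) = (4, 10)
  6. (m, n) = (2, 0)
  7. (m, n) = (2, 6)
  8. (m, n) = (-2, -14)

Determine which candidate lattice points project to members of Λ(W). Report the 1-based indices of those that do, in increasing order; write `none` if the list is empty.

Numerically β ≈ 4.2361 and β' = −1/β ≈ -0.2361.
candidate 1: (m,n)=(-1,-6) → π∥ = -1-6·β ≈ -26.4164, π⊥ = -1-6·β' ≈ 0.4164 ∉ [0.7, 1.5) ⇒ out
candidate 2: (m,n)=(1,2) → π∥ = 1+2·β ≈ 9.4721, π⊥ = 1+2·β' ≈ 0.5279 ∉ [0.7, 1.5) ⇒ out
candidate 3: (m,n)=(1,4) → π∥ = 1+4·β ≈ 17.9443, π⊥ = 1+4·β' ≈ 0.0557 ∉ [0.7, 1.5) ⇒ out
candidate 4: (m,n)=(3,3) → π∥ = 3+3·β ≈ 15.7082, π⊥ = 3+3·β' ≈ 2.2918 ∉ [0.7, 1.5) ⇒ out
candidate 5: (m,n)=(4,10) → π∥ = 4+10·β ≈ 46.3607, π⊥ = 4+10·β' ≈ 1.6393 ∉ [0.7, 1.5) ⇒ out
candidate 6: (m,n)=(2,0) → π∥ = 2+0·β ≈ 2.0000, π⊥ = 2+0·β' ≈ 2.0000 ∉ [0.7, 1.5) ⇒ out
candidate 7: (m,n)=(2,6) → π∥ = 2+6·β ≈ 27.4164, π⊥ = 2+6·β' ≈ 0.5836 ∉ [0.7, 1.5) ⇒ out
candidate 8: (m,n)=(-2,-14) → π∥ = -2-14·β ≈ -61.3050, π⊥ = -2-14·β' ≈ 1.3050 ∈ [0.7, 1.5) ⇒ IN Λ

8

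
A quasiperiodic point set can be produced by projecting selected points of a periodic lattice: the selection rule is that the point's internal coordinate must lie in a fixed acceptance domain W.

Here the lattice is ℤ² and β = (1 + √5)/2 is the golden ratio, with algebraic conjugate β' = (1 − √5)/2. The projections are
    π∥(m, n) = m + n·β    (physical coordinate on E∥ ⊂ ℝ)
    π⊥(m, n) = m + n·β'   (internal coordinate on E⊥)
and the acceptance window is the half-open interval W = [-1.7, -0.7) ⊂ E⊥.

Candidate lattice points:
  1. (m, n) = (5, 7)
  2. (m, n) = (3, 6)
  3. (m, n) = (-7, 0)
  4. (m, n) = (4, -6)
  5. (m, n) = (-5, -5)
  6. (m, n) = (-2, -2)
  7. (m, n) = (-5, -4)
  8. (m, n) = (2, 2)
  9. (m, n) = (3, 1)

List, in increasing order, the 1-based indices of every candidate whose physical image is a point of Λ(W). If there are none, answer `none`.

β' = (1−√5)/2 ≈ -0.6180.
[1] lift (5,7): star map gives 0.6738; window check -1.7 ≤ 0.6738 < -0.7 is false → out
[2] lift (3,6): star map gives -0.7082; window check -1.7 ≤ -0.7082 < -0.7 is true → IN Λ
[3] lift (-7,0): star map gives -7.0000; window check -1.7 ≤ -7.0000 < -0.7 is false → out
[4] lift (4,-6): star map gives 7.7082; window check -1.7 ≤ 7.7082 < -0.7 is false → out
[5] lift (-5,-5): star map gives -1.9098; window check -1.7 ≤ -1.9098 < -0.7 is false → out
[6] lift (-2,-2): star map gives -0.7639; window check -1.7 ≤ -0.7639 < -0.7 is true → IN Λ
[7] lift (-5,-4): star map gives -2.5279; window check -1.7 ≤ -2.5279 < -0.7 is false → out
[8] lift (2,2): star map gives 0.7639; window check -1.7 ≤ 0.7639 < -0.7 is false → out
[9] lift (3,1): star map gives 2.3820; window check -1.7 ≤ 2.3820 < -0.7 is false → out

2, 6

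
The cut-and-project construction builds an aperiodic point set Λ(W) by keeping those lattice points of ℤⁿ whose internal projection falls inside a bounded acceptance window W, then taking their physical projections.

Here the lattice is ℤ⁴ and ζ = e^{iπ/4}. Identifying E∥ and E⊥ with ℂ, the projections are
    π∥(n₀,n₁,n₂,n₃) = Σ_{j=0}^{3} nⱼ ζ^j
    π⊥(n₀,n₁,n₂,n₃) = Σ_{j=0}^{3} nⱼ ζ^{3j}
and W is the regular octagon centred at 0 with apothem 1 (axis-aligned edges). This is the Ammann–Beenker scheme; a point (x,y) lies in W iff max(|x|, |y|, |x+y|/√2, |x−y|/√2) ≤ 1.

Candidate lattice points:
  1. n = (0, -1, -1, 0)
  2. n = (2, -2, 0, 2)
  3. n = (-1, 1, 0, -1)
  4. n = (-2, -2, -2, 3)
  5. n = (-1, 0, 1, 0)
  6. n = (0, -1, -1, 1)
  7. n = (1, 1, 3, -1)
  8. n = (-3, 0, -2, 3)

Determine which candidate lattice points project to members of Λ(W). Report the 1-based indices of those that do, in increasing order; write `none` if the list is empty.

π⊥(n) = n₀ + n₁ζ³ + n₂ζ⁶ + n₃ζ⁹ where ζ = e^{iπ/4}.
candidate 1: n = (0, -1, -1, 0) → π⊥ ≈ (+0.7071, +0.2929); max(|x|,|y|,|x±y|/√2) = 0.7071 ≤ 1 ⇒ ∈ W
candidate 2: n = (2, -2, 0, 2) → π⊥ ≈ (+4.8284, +0.0000); max(|x|,|y|,|x±y|/√2) = 4.8284 > 1 ⇒ ∉ W
candidate 3: n = (-1, 1, 0, -1) → π⊥ ≈ (-2.4142, +0.0000); max(|x|,|y|,|x±y|/√2) = 2.4142 > 1 ⇒ ∉ W
candidate 4: n = (-2, -2, -2, 3) → π⊥ ≈ (+1.5355, +2.7071); max(|x|,|y|,|x±y|/√2) = 3.0000 > 1 ⇒ ∉ W
candidate 5: n = (-1, 0, 1, 0) → π⊥ ≈ (-1.0000, -1.0000); max(|x|,|y|,|x±y|/√2) = 1.4142 > 1 ⇒ ∉ W
candidate 6: n = (0, -1, -1, 1) → π⊥ ≈ (+1.4142, +1.0000); max(|x|,|y|,|x±y|/√2) = 1.7071 > 1 ⇒ ∉ W
candidate 7: n = (1, 1, 3, -1) → π⊥ ≈ (-0.4142, -3.0000); max(|x|,|y|,|x±y|/√2) = 3.0000 > 1 ⇒ ∉ W
candidate 8: n = (-3, 0, -2, 3) → π⊥ ≈ (-0.8787, +4.1213); max(|x|,|y|,|x±y|/√2) = 4.1213 > 1 ⇒ ∉ W

1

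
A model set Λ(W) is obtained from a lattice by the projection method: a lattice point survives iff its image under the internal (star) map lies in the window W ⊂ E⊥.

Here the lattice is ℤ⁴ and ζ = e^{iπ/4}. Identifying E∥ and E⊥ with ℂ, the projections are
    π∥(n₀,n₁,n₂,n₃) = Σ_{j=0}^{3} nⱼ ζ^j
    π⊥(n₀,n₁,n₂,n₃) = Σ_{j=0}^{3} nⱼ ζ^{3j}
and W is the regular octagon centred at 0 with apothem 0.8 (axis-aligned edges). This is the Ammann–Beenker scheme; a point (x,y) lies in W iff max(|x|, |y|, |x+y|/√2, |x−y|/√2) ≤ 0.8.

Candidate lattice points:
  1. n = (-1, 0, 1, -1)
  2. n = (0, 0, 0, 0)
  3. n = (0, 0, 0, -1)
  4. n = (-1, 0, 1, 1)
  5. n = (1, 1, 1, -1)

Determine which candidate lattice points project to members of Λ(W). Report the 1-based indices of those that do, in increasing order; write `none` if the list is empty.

With ζ = e^{iπ/4} the internal vectors are ζ^0,ζ^3,ζ^6,ζ^9.
#1 (-1, 0, 1, -1): internal (-1.707107, -1.707107); octagon support 2.414214 vs apothem 0.8 → ∉ W
#2 (0, 0, 0, 0): internal (0.000000, 0.000000); octagon support 0.000000 vs apothem 0.8 → ∈ W
#3 (0, 0, 0, -1): internal (-0.707107, -0.707107); octagon support 1.000000 vs apothem 0.8 → ∉ W
#4 (-1, 0, 1, 1): internal (-0.292893, -0.292893); octagon support 0.414214 vs apothem 0.8 → ∈ W
#5 (1, 1, 1, -1): internal (-0.414214, -1.000000); octagon support 1.000000 vs apothem 0.8 → ∉ W

2, 4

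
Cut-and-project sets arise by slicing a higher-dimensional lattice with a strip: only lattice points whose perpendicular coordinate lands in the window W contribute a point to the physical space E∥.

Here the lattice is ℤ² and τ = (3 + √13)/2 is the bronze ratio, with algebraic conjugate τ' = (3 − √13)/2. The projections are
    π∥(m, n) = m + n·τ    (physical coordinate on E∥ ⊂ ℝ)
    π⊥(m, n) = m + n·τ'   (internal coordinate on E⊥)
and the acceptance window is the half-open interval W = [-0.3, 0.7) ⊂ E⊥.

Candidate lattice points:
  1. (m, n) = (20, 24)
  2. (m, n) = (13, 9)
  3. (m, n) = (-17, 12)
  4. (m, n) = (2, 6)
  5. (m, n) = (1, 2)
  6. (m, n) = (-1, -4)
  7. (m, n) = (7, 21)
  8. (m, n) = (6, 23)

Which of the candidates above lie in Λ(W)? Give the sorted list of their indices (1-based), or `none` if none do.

4, 5, 6, 7

τ' = (3−√13)/2 ≈ -0.3028.
#1 (20,24): internal coord 20 + (24)·τ' = +12.7334; +12.7334 ∉ [-0.3, 0.7) → out
#2 (13,9): internal coord 13 + (9)·τ' = +10.2750; +10.2750 ∉ [-0.3, 0.7) → out
#3 (-17,12): internal coord -17 + (12)·τ' = -20.6333; -20.6333 ∉ [-0.3, 0.7) → out
#4 (2,6): internal coord 2 + (6)·τ' = +0.1833; +0.1833 ∈ [-0.3, 0.7) → IN Λ
#5 (1,2): internal coord 1 + (2)·τ' = +0.3944; +0.3944 ∈ [-0.3, 0.7) → IN Λ
#6 (-1,-4): internal coord -1 + (-4)·τ' = +0.2111; +0.2111 ∈ [-0.3, 0.7) → IN Λ
#7 (7,21): internal coord 7 + (21)·τ' = +0.6417; +0.6417 ∈ [-0.3, 0.7) → IN Λ
#8 (6,23): internal coord 6 + (23)·τ' = -0.9638; -0.9638 ∉ [-0.3, 0.7) → out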